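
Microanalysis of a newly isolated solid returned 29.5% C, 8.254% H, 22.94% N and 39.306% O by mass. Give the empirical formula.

Assume 100 g: 29.5 g C, 8.254 g H, 22.94 g N, 39.306 g O.
C: 29.5 g ÷ 12.01 g/mol = 2.456 mol
H: 8.254 g ÷ 1.008 g/mol = 8.188 mol
N: 22.94 g ÷ 14.01 g/mol = 1.637 mol
O: 39.306 g ÷ 16.00 g/mol = 2.457 mol
Smallest is N at 1.637 mol; normalising gives C 1.500, H 5.001, N 1.000, O 1.500
×2: C 3.00, H 10.00, N 2.00, O 3.00 → C3H10N2O3

C3H10N2O3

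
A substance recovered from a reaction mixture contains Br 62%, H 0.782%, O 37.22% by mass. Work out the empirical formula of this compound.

Assume 100 g: 62 g Br, 0.782 g H, 37.22 g O.
Moles — Br: 62 / 79.90 = 0.776 mol; H: 0.782 / 1.008 = 0.7758 mol; O: 37.22 / 16.00 = 2.326 mol
Ratios (÷ 0.7758): Br 1.000, H 1.000, O 2.999
→ BrHO3

BrHO3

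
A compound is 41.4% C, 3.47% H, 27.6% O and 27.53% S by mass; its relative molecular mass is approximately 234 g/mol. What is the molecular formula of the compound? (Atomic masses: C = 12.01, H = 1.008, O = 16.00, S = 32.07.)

Assume 100 g: 41.4 g C, 3.47 g H, 27.6 g O, 27.53 g S.
C: 41.4 g ÷ 12.01 g/mol = 3.447 mol
H: 3.47 g ÷ 1.008 g/mol = 3.442 mol
O: 27.6 g ÷ 16.00 g/mol = 1.725 mol
S: 27.53 g ÷ 32.07 g/mol = 0.8584 mol
Divide by the smallest (0.8584 mol S): C 4.016, H 4.010, O 2.009, S 1.000
→ C4H4O2S
Empirical-formula mass = 116.14 g/mol
n = 234 / 116.14 = 2.01 ≈ 2
Molecular formula = (C4H4O2S)×2 = C8H8O4S2

C8H8O4S2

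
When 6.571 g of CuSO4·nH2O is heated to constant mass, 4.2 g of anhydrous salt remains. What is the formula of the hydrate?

CuSO4·5H2O

Mass of water lost = 6.571 − 4.2 = 2.371 g → 2.371 / 18.02 = 0.1316 mol H2O
Molar mass of CuSO4 = 159.62 g/mol → mol CuSO4 = 4.2 / 159.62 = 0.02631
n = 0.1316 / 0.02631 = 5.00 ≈ 5 → CuSO4·5H2O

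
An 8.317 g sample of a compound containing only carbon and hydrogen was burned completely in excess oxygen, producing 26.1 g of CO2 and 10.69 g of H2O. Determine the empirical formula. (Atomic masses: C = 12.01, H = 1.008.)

mol C = 26.1 / 44.01 = 0.5930; mass C = 0.5930 × 12.01 = 7.122 g
mol H = 2 × (10.69 / 18.02) = 1.186; mass H = 1.186 × 1.008 = 1.196 g
Smallest is C at 0.593 mol; normalising gives C 1.000, H 2.001
≈ 1:2 → CH2

CH2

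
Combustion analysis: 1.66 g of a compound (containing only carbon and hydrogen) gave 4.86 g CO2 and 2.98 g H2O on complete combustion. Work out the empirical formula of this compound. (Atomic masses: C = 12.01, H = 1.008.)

CH3

mol C = 4.86 / 44.01 = 0.1104; mass C = 0.1104 × 12.01 = 1.326 g
mol H = 2 × (2.98 / 18.02) = 0.3307; mass H = 0.3307 × 1.008 = 0.3334 g
Divide by the smallest (0.1104 mol C): C 1.000, H 2.995
Ratio ≈ 1:3, so the empirical formula is CH3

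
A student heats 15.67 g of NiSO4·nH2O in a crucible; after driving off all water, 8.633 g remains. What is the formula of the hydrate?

NiSO4·7H2O

Mass of water lost = 15.67 − 8.633 = 7.037 g → 7.037 / 18.02 = 0.3905 mol H2O
Molar mass of NiSO4 = 154.76 g/mol → mol NiSO4 = 8.633 / 154.76 = 0.05578
n = 0.3905 / 0.05578 = 7.00 ≈ 7 → NiSO4·7H2O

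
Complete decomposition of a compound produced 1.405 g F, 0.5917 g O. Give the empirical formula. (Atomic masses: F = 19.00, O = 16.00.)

F2O

n(F) = 1.405/19.00 = 0.07395, n(O) = 0.5917/16.00 = 0.03698
Smallest is O at 0.03698 mol; normalising gives F 2.000, O 1.000
→ F2O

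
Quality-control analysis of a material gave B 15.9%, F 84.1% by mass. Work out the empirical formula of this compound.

BF3

Assume 100 g: 15.9 g B, 84.1 g F.
Moles — B: 15.9 / 10.81 = 1.471 mol; F: 84.1 / 19.00 = 4.426 mol
Divide by the smallest (1.471 mol B): B 1.000, F 3.009
→ BF3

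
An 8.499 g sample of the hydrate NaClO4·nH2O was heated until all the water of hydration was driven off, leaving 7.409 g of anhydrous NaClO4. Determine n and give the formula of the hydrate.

NaClO4·H2O

Mass of water lost = 8.499 − 7.409 = 1.09 g → 1.09 / 18.02 = 0.06049 mol H2O
Molar mass of NaClO4 = 122.44 g/mol → mol NaClO4 = 7.409 / 122.44 = 0.06051
n = 0.06049 / 0.06051 = 1.00 ≈ 1 → NaClO4·H2O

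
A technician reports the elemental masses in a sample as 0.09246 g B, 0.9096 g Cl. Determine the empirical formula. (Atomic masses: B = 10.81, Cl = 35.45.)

BCl3

n(B) = 0.09246/10.81 = 0.008553, n(Cl) = 0.9096/35.45 = 0.02566
Smallest is B at 0.008553 mol; normalising gives B 1.000, Cl 3.000
Ratio ≈ 1:3, so the empirical formula is BCl3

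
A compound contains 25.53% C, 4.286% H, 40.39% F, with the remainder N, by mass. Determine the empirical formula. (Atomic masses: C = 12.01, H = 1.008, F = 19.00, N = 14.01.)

CH2FN

Assume 100 g: 25.53 g C, 4.286 g H, 40.39 g F, 29.794 g N.
C: 25.53 g ÷ 12.01 g/mol = 2.126 mol
H: 4.286 g ÷ 1.008 g/mol = 4.252 mol
F: 40.39 g ÷ 19.00 g/mol = 2.126 mol
N: 29.794 g ÷ 14.01 g/mol = 2.127 mol
Ratios (÷ 2.126): C 1.000, H 2.000, F 1.000, N 1.000
≈ 1:2:1:1 → CH2FN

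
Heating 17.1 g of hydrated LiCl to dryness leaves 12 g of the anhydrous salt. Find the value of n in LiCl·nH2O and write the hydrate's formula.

Mass of water lost = 17.1 − 12 = 5.1 g → 5.1 / 18.02 = 0.283 mol H2O
Molar mass of LiCl = 42.39 g/mol → mol LiCl = 12 / 42.39 = 0.2831
n = 0.283 / 0.2831 = 1.00 ≈ 1 → LiCl·H2O

LiCl·H2O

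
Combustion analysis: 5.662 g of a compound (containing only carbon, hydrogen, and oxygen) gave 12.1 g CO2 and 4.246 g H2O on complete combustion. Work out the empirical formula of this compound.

mol C = 12.1 / 44.01 = 0.2749; mass C = 0.2749 × 12.01 = 3.302 g
mol H = 2 × (4.246 / 18.02) = 0.4713; mass H = 0.4713 × 1.008 = 0.4750 g
mass O = 5.662 − (3.777) = 1.885 g → mol O = 0.1178
Ratios (÷ 0.1178): C 2.334, H 4.000, O 1.000
×3: C 7.00, H 12.00, O 3.00 → C7H12O3

C7H12O3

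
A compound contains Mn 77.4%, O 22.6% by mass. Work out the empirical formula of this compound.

MnO

Assume 100 g: 77.4 g Mn, 22.6 g O.
Mn: 77.4 g ÷ 54.94 g/mol = 1.409 mol
O: 22.6 g ÷ 16.00 g/mol = 1.413 mol
Divide by the smallest (1.409 mol Mn): Mn 1.000, O 1.003
≈ 1:1 → MnO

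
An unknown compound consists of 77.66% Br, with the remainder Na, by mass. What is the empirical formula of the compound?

BrNa

Assume 100 g: 77.66 g Br, 22.34 g Na.
Br: 77.66 g ÷ 79.90 g/mol = 0.972 mol
Na: 22.34 g ÷ 22.99 g/mol = 0.9717 mol
Smallest is Na at 0.9717 mol; normalising gives Br 1.000, Na 1.000
≈ 1:1 → BrNa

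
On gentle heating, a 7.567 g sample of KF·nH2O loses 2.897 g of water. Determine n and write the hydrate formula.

KF·2H2O

Mass of anhydrous KF = 7.567 − 2.897 = 4.67 g
mol H2O = 2.897 / 18.02 = 0.1608
Molar mass of KF = 58.10 g/mol → mol KF = 4.67 / 58.10 = 0.08038
n = 0.1608 / 0.08038 = 2.00 ≈ 2 → KF·2H2O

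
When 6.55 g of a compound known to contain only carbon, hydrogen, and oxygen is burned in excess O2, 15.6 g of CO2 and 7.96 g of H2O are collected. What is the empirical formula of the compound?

mol C = 15.6 / 44.01 = 0.3545; mass C = 0.3545 × 12.01 = 4.257 g
mol H = 2 × (7.96 / 18.02) = 0.8835; mass H = 0.8835 × 1.008 = 0.8905 g
mass O = 6.55 − (5.148) = 1.402 g → mol O = 0.08765
Smallest is O at 0.08765 mol; normalising gives C 4.044, H 10.080, O 1.000
≈ 4:10:1 → C4H10O

C4H10O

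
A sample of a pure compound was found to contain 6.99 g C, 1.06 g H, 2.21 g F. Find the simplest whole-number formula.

C5H9F

n(C) = 6.99/12.01 = 0.582, n(H) = 1.06/1.008 = 1.052, n(F) = 2.21/19.00 = 0.1163
Smallest is F at 0.1163 mol; normalising gives C 5.004, H 9.041, F 1.000
≈ 5:9:1 → C5H9F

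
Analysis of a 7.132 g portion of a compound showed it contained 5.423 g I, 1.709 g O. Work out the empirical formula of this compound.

I: 5.423 g ÷ 126.90 g/mol = 0.04273 mol
O: 1.709 g ÷ 16.00 g/mol = 0.1068 mol
Divide by the smallest (0.04273 mol I): I 1.000, O 2.499
Scaling by 2: I 2.00, O 5.00 → I2O5

I2O5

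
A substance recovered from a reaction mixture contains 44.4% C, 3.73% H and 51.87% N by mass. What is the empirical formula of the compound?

Assume 100 g: 44.4 g C, 3.73 g H, 51.87 g N.
C: 44.4 g ÷ 12.01 g/mol = 3.697 mol
H: 3.73 g ÷ 1.008 g/mol = 3.7 mol
N: 51.87 g ÷ 14.01 g/mol = 3.702 mol
Divide by the smallest (3.697 mol C): C 1.000, H 1.001, N 1.001
≈ 1:1:1 → CHN

CHN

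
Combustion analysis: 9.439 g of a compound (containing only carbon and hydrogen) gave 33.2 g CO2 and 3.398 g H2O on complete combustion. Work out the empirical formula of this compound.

mol C = 33.2 / 44.01 = 0.7544; mass C = 0.7544 × 12.01 = 9.060 g
mol H = 2 × (3.398 / 18.02) = 0.3771; mass H = 0.3771 × 1.008 = 0.3802 g
Ratios (÷ 0.3771): C 2.000, H 1.000
→ C2H

C2H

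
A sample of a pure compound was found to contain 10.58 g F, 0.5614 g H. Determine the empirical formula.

F: 10.58 g ÷ 19.00 g/mol = 0.5568 mol
H: 0.5614 g ÷ 1.008 g/mol = 0.5569 mol
Smallest is F at 0.5568 mol; normalising gives F 1.000, H 1.000
≈ 1:1 → FH

FH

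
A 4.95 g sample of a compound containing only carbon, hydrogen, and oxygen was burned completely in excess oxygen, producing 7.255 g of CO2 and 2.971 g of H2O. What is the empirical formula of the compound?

mol C = 7.255 / 44.01 = 0.1648; mass C = 0.1648 × 12.01 = 1.980 g
mol H = 2 × (2.971 / 18.02) = 0.3297; mass H = 0.3297 × 1.008 = 0.3324 g
mass O = 4.95 − (2.312) = 2.638 g → mol O = 0.1649
Divide by the smallest (0.1648 mol C): C 1.000, H 2.000, O 1.000
→ CH2O

CH2O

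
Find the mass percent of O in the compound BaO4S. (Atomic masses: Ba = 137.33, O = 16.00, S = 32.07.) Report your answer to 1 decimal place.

27.4%

Molar mass = 1(137.33) + 4(16.00) + 1(32.07) = 233.400 g/mol
Mass of O per mole = 4 × 16.00 = 64.000 g
% O = 64.000 / 233.400 × 100 = 27.4%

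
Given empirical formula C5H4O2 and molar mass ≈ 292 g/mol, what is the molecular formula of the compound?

Empirical-formula mass = 96.08 g/mol
n = 292 / 96.08 = 3.04 ≈ 3
Molecular formula = (C5H4O2)3 = C15H12O6

C15H12O6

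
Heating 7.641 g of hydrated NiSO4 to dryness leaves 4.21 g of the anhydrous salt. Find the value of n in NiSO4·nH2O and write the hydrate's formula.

Mass of water lost = 7.641 − 4.21 = 3.431 g → 3.431 / 18.02 = 0.1904 mol H2O
Molar mass of NiSO4 = 154.76 g/mol → mol NiSO4 = 4.21 / 154.76 = 0.0272
n = 0.1904 / 0.0272 = 7.00 ≈ 7 → NiSO4·7H2O

NiSO4·7H2O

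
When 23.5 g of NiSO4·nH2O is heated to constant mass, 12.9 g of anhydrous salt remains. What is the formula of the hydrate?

Mass of water lost = 23.5 − 12.9 = 10.6 g → 10.6 / 18.02 = 0.5882 mol H2O
Molar mass of NiSO4 = 154.76 g/mol → mol NiSO4 = 12.9 / 154.76 = 0.08335
n = 0.5882 / 0.08335 = 7.06 ≈ 7 → NiSO4·7H2O

NiSO4·7H2O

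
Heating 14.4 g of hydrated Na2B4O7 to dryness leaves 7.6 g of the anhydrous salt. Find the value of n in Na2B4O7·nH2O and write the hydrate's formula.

Na2B4O7·10H2O

Mass of water lost = 14.4 − 7.6 = 6.8 g → 6.8 / 18.02 = 0.3774 mol H2O
Molar mass of Na2B4O7 = 201.22 g/mol → mol Na2B4O7 = 7.6 / 201.22 = 0.03777
n = 0.3774 / 0.03777 = 9.99 ≈ 10 → Na2B4O7·10H2O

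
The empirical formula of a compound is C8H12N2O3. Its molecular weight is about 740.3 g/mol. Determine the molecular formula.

C32H48N8O12

Empirical-formula mass = 184.20 g/mol
n = 740.3 / 184.20 = 4.02 ≈ 4
Molecular formula = (C8H12N2O3)4 = C32H48N8O12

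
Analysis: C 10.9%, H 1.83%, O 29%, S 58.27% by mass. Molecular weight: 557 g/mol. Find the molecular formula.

Assume 100 g: 10.9 g C, 1.83 g H, 29 g O, 58.27 g S.
C: 10.9 g ÷ 12.01 g/mol = 0.9076 mol
H: 1.83 g ÷ 1.008 g/mol = 1.815 mol
O: 29 g ÷ 16.00 g/mol = 1.812 mol
S: 58.27 g ÷ 32.07 g/mol = 1.817 mol
Divide by the smallest (0.9076 mol C): C 1.000, H 2.000, O 1.997, S 2.002
Ratio ≈ 1:2:2:2, so the empirical formula is CH2O2S2
Empirical-formula mass = 110.17 g/mol
n = 557 / 110.17 = 5.06 ≈ 5
Molecular formula = (CH2O2S2)×5 = C5H10O10S10

C5H10O10S10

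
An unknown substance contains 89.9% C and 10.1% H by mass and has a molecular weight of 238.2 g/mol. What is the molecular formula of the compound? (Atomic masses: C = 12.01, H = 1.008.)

Assume 100 g: 89.9 g C, 10.1 g H.
C: 89.9 g ÷ 12.01 g/mol = 7.485 mol
H: 10.1 g ÷ 1.008 g/mol = 10.02 mol
Divide by the smallest (7.485 mol C): C 1.000, H 1.339
×3: C 3.00, H 4.02 → C3H4
Empirical-formula mass = 40.06 g/mol
n = 238.2 / 40.06 = 5.95 ≈ 6
Molecular formula = (C3H4)×6 = C18H24

C18H24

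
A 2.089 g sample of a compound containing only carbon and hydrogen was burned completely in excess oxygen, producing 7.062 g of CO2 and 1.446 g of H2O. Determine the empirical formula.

mol C = 7.062 / 44.01 = 0.1605; mass C = 0.1605 × 12.01 = 1.927 g
mol H = 2 × (1.446 / 18.02) = 0.1605; mass H = 0.1605 × 1.008 = 0.1618 g
Divide by the smallest (0.1605 mol C): C 1.000, H 1.000
→ CH

CH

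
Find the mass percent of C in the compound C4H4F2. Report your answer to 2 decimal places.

Molar mass = 4(12.01) + 4(1.008) + 2(19.00) = 90.072 g/mol
Mass of C per mole = 4 × 12.01 = 48.040 g
% C = 48.040 / 90.072 × 100 = 53.34%

53.34%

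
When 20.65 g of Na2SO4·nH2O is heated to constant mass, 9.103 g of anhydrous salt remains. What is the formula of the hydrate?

Na2SO4·10H2O

Mass of water lost = 20.65 − 9.103 = 11.55 g → 11.55 / 18.02 = 0.6408 mol H2O
Molar mass of Na2SO4 = 142.05 g/mol → mol Na2SO4 = 9.103 / 142.05 = 0.06408
n = 0.6408 / 0.06408 = 10.00 ≈ 10 → Na2SO4·10H2O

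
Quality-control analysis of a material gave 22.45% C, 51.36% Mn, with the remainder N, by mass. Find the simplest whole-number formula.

C2MnN2

Assume 100 g: 22.45 g C, 51.36 g Mn, 26.19 g N.
Moles — C: 22.45 / 12.01 = 1.869 mol; Mn: 51.36 / 54.94 = 0.9348 mol; N: 26.19 / 14.01 = 1.869 mol
Ratios (÷ 0.9348): C 2.000, Mn 1.000, N 2.000
Ratio ≈ 2:1:2, so the empirical formula is C2MnN2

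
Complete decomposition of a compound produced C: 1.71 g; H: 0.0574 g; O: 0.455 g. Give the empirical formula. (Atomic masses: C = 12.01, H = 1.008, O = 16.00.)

Moles — C: 1.71 / 12.01 = 0.1424 mol; H: 0.0574 / 1.008 = 0.05694 mol; O: 0.455 / 16.00 = 0.02844 mol
Smallest is O at 0.02844 mol; normalising gives C 5.007, H 2.002, O 1.000
≈ 5:2:1 → C5H2O

C5H2O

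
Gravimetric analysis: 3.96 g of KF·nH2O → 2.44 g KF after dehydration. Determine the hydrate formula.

KF·2H2O

Mass of water lost = 3.96 − 2.44 = 1.52 g → 1.52 / 18.02 = 0.08435 mol H2O
Molar mass of KF = 58.10 g/mol → mol KF = 2.44 / 58.10 = 0.042
n = 0.08435 / 0.042 = 2.01 ≈ 2 → KF·2H2O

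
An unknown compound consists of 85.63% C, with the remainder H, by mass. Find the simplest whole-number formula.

Assume 100 g: 85.63 g C, 14.37 g H.
Moles — C: 85.63 / 12.01 = 7.13 mol; H: 14.37 / 1.008 = 14.26 mol
Smallest is C at 7.13 mol; normalising gives C 1.000, H 1.999
→ CH2

CH2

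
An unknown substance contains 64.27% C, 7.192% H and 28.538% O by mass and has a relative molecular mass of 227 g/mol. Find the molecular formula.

C12H16O4

Assume 100 g: 64.27 g C, 7.192 g H, 28.538 g O.
Moles — C: 64.27 / 12.01 = 5.351 mol; H: 7.192 / 1.008 = 7.135 mol; O: 28.538 / 16.00 = 1.784 mol
Smallest is O at 1.784 mol; normalising gives C 3.000, H 4.000, O 1.000
≈ 3:4:1 → C3H4O
Empirical-formula mass = 56.06 g/mol
n = 227 / 56.06 = 4.05 ≈ 4
Molecular formula = (C3H4O)×4 = C12H16O4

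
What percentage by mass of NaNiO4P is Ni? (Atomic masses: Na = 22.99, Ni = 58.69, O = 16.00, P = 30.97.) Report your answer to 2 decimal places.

Molar mass = 1(22.99) + 1(58.69) + 4(16.00) + 1(30.97) = 176.650 g/mol
Mass of Ni per mole = 1 × 58.69 = 58.690 g
% Ni = 58.690 / 176.650 × 100 = 33.22%

33.22%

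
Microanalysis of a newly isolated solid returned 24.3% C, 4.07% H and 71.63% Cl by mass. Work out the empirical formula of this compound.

CH2Cl

Assume 100 g: 24.3 g C, 4.07 g H, 71.63 g Cl.
Moles — C: 24.3 / 12.01 = 2.023 mol; H: 4.07 / 1.008 = 4.038 mol; Cl: 71.63 / 35.45 = 2.021 mol
Divide by the smallest (2.021 mol Cl): C 1.001, H 1.998, Cl 1.000
Ratio ≈ 1:2:1, so the empirical formula is CH2Cl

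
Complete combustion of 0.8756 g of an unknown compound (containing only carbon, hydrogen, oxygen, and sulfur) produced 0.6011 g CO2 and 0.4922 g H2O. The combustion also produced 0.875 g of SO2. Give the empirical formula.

mol C = 0.6011 / 44.01 = 0.01366; mass C = 0.01366 × 12.01 = 0.1640 g
mol H = 2 × (0.4922 / 18.02) = 0.05463; mass H = 0.05463 × 1.008 = 0.05507 g
mol S = 0.875 / 64.07 = 0.01366; mass S = 0.4380 g
mass O = 0.8756 − (0.6571) = 0.2185 g → mol O = 0.01366
Divide by the smallest (0.01366 mol S): C 1.000, H 4.000, O 1.000, S 1.000
Ratio ≈ 1:4:1:1, so the empirical formula is CH4OS

CH4OS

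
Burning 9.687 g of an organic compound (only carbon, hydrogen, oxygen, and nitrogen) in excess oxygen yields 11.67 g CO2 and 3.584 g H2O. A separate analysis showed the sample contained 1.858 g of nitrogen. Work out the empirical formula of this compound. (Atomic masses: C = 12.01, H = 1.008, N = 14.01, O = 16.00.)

C2H3NO2

mol C = 11.67 / 44.01 = 0.2652; mass C = 0.2652 × 12.01 = 3.185 g
mol H = 2 × (3.584 / 18.02) = 0.3978; mass H = 0.3978 × 1.008 = 0.4010 g
mol N = 1.858 / 14.01 = 0.1326
mass O = 9.687 − (5.444) = 4.243 g → mol O = 0.2652
Ratios (÷ 0.1326): C 1.999, H 2.999, N 1.000, O 2.000
Ratio ≈ 2:3:1:2, so the empirical formula is C2H3NO2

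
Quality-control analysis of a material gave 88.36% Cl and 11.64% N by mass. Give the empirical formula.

Cl3N

Assume 100 g: 88.36 g Cl, 11.64 g N.
Cl: 88.36 g ÷ 35.45 g/mol = 2.493 mol
N: 11.64 g ÷ 14.01 g/mol = 0.8308 mol
Divide by the smallest (0.8308 mol N): Cl 3.000, N 1.000
Ratio ≈ 3:1, so the empirical formula is Cl3N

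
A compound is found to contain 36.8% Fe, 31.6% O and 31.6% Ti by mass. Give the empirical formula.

FeO3Ti

Assume 100 g: 36.8 g Fe, 31.6 g O, 31.6 g Ti.
Fe: 36.8 g ÷ 55.85 g/mol = 0.6589 mol
O: 31.6 g ÷ 16.00 g/mol = 1.975 mol
Ti: 31.6 g ÷ 47.87 g/mol = 0.6601 mol
Ratios (÷ 0.6589): Fe 1.000, O 2.997, Ti 1.002
Ratio ≈ 1:3:1, so the empirical formula is FeO3Ti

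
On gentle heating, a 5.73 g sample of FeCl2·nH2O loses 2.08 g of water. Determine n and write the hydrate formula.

Mass of anhydrous FeCl2 = 5.73 − 2.08 = 3.65 g
mol H2O = 2.08 / 18.02 = 0.1154
Molar mass of FeCl2 = 126.75 g/mol → mol FeCl2 = 3.65 / 126.75 = 0.0288
n = 0.1154 / 0.0288 = 4.01 ≈ 4 → FeCl2·4H2O

FeCl2·4H2O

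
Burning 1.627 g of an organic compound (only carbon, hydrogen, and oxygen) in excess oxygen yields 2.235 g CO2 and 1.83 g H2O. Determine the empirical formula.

mol C = 2.235 / 44.01 = 0.05078; mass C = 0.05078 × 12.01 = 0.6099 g
mol H = 2 × (1.83 / 18.02) = 0.2031; mass H = 0.2031 × 1.008 = 0.2047 g
mass O = 1.627 − (0.8146) = 0.8124 g → mol O = 0.05077
Ratios (÷ 0.05077): C 1.000, H 4.000, O 1.000
→ CH4O

CH4O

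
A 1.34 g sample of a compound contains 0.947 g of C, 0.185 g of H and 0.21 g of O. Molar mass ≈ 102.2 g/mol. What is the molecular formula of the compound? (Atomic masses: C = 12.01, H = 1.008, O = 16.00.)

C6H14O

C: 0.947 g ÷ 12.01 g/mol = 0.07885 mol
H: 0.185 g ÷ 1.008 g/mol = 0.1835 mol
O: 0.21 g ÷ 16.00 g/mol = 0.01312 mol
Divide by the smallest (0.01312 mol O): C 6.008, H 13.983, O 1.000
≈ 6:14:1 → C6H14O
Empirical-formula mass = 102.17 g/mol
n = 102.2 / 102.17 = 1.00 ≈ 1
Molecular formula = empirical formula = C6H14O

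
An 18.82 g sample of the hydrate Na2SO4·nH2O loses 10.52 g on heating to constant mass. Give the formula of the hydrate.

Mass of anhydrous Na2SO4 = 18.82 − 10.52 = 8.3 g
mol H2O = 10.52 / 18.02 = 0.5838
Molar mass of Na2SO4 = 142.05 g/mol → mol Na2SO4 = 8.3 / 142.05 = 0.05843
n = 0.5838 / 0.05843 = 9.99 ≈ 10 → Na2SO4·10H2O

Na2SO4·10H2O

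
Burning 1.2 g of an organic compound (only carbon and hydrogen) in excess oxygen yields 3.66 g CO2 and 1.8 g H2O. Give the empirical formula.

mol C = 3.66 / 44.01 = 0.08316; mass C = 0.08316 × 12.01 = 0.9988 g
mol H = 2 × (1.8 / 18.02) = 0.1998; mass H = 0.1998 × 1.008 = 0.2014 g
Smallest is C at 0.08316 mol; normalising gives C 1.000, H 2.402
Multiply by 5: C 5.00, H 12.01 → C5H12

C5H12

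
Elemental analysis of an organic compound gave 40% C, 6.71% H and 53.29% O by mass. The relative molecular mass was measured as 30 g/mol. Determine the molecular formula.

Assume 100 g: 40 g C, 6.71 g H, 53.29 g O.
C: 40 g ÷ 12.01 g/mol = 3.331 mol
H: 6.71 g ÷ 1.008 g/mol = 6.657 mol
O: 53.29 g ÷ 16.00 g/mol = 3.331 mol
Smallest is C at 3.331 mol; normalising gives C 1.000, H 1.999, O 1.000
→ CH2O
Empirical-formula mass = 30.03 g/mol
n = 30 / 30.03 = 1.00 ≈ 1
Molecular formula = empirical formula = CH2O

CH2O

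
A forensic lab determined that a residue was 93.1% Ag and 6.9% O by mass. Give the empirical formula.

Assume 100 g: 93.1 g Ag, 6.9 g O.
Moles — Ag: 93.1 / 107.87 = 0.8631 mol; O: 6.9 / 16.00 = 0.4313 mol
Divide by the smallest (0.4313 mol O): Ag 2.001, O 1.000
≈ 2:1 → Ag2O

Ag2O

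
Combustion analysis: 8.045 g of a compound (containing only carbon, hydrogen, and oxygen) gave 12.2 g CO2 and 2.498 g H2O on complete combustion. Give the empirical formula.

mol C = 12.2 / 44.01 = 0.2772; mass C = 0.2772 × 12.01 = 3.329 g
mol H = 2 × (2.498 / 18.02) = 0.2772; mass H = 0.2772 × 1.008 = 0.2795 g
mass O = 8.045 − (3.609) = 4.436 g → mol O = 0.2773
Smallest is C at 0.2772 mol; normalising gives C 1.000, H 1.000, O 1.000
→ CHO

CHO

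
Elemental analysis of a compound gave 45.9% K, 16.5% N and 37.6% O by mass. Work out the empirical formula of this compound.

KNO2

Assume 100 g: 45.9 g K, 16.5 g N, 37.6 g O.
n(K) = 45.9/39.10 = 1.174, n(N) = 16.5/14.01 = 1.178, n(O) = 37.6/16.00 = 2.35
Divide by the smallest (1.174 mol K): K 1.000, N 1.003, O 2.002
≈ 1:1:2 → KNO2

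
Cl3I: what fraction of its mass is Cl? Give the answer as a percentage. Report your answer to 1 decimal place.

45.6%

Molar mass = 3(35.45) + 1(126.90) = 233.250 g/mol
Mass of Cl per mole = 3 × 35.45 = 106.350 g
% Cl = 106.350 / 233.250 × 100 = 45.6%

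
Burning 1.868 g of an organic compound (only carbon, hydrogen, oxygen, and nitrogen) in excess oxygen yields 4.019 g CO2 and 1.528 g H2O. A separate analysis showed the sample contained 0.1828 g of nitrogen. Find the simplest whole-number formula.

mol C = 4.019 / 44.01 = 0.09132; mass C = 0.09132 × 12.01 = 1.097 g
mol H = 2 × (1.528 / 18.02) = 0.1696; mass H = 0.1696 × 1.008 = 0.1709 g
mol N = 0.1828 / 14.01 = 0.01305
mass O = 1.868 − (1.451) = 0.4175 g → mol O = 0.02609
Divide by the smallest (0.01305 mol N): C 6.999, H 12.998, N 1.000, O 2.000
≈ 7:13:1:2 → C7H13NO2

C7H13NO2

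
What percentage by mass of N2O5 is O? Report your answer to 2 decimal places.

74.06%

Molar mass = 2(14.01) + 5(16.00) = 108.020 g/mol
Mass of O per mole = 5 × 16.00 = 80.000 g
% O = 80.000 / 108.020 × 100 = 74.06%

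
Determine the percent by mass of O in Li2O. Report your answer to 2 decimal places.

53.55%

Molar mass = 2(6.94) + 1(16.00) = 29.880 g/mol
Mass of O per mole = 1 × 16.00 = 16.000 g
% O = 16.000 / 29.880 × 100 = 53.55%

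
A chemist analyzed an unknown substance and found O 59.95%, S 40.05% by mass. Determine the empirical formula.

Assume 100 g: 59.95 g O, 40.05 g S.
n(O) = 59.95/16.00 = 3.747, n(S) = 40.05/32.07 = 1.249
Ratios (÷ 1.249): O 3.000, S 1.000
Ratio ≈ 3:1, so the empirical formula is O3S

O3S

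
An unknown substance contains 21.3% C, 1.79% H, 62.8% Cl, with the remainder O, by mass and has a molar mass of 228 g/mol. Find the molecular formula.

C4H4Cl4O2

Assume 100 g: 21.3 g C, 1.79 g H, 62.8 g Cl, 14.11 g O.
C: 21.3 g ÷ 12.01 g/mol = 1.774 mol
H: 1.79 g ÷ 1.008 g/mol = 1.776 mol
Cl: 62.8 g ÷ 35.45 g/mol = 1.772 mol
O: 14.11 g ÷ 16.00 g/mol = 0.8819 mol
Ratios (÷ 0.8819): C 2.011, H 2.014, Cl 2.009, O 1.000
≈ 2:2:2:1 → C2H2Cl2O
Empirical-formula mass = 112.94 g/mol
n = 228 / 112.94 = 2.02 ≈ 2
Molecular formula = (C2H2Cl2O)×2 = C4H4Cl4O2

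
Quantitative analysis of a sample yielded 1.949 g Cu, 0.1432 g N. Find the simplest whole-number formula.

Cu3N

Moles — Cu: 1.949 / 63.55 = 0.03067 mol; N: 0.1432 / 14.01 = 0.01022 mol
Divide by the smallest (0.01022 mol N): Cu 3.000, N 1.000
≈ 3:1 → Cu3N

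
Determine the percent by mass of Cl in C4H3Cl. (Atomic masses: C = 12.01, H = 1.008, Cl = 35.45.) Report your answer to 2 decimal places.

40.98%

Molar mass = 4(12.01) + 3(1.008) + 1(35.45) = 86.514 g/mol
Mass of Cl per mole = 1 × 35.45 = 35.450 g
% Cl = 35.450 / 86.514 × 100 = 40.98%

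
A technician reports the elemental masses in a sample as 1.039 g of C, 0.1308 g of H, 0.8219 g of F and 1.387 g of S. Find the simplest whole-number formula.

C: 1.039 g ÷ 12.01 g/mol = 0.08651 mol
H: 0.1308 g ÷ 1.008 g/mol = 0.1298 mol
F: 0.8219 g ÷ 19.00 g/mol = 0.04326 mol
S: 1.387 g ÷ 32.07 g/mol = 0.04325 mol
Ratios (÷ 0.04325): C 2.000, H 3.000, F 1.000, S 1.000
Ratio ≈ 2:3:1:1, so the empirical formula is C2H3FS

C2H3FS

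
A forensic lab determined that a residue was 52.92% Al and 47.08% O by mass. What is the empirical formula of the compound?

Assume 100 g: 52.92 g Al, 47.08 g O.
n(Al) = 52.92/26.98 = 1.961, n(O) = 47.08/16.00 = 2.942
Ratios (÷ 1.961): Al 1.000, O 1.500
Multiply by 2: Al 2.00, O 3.00 → Al2O3

Al2O3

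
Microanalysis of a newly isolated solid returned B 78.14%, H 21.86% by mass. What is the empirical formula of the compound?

Assume 100 g: 78.14 g B, 21.86 g H.
Moles — B: 78.14 / 10.81 = 7.228 mol; H: 21.86 / 1.008 = 21.69 mol
Smallest is B at 7.228 mol; normalising gives B 1.000, H 3.000
Ratio ≈ 1:3, so the empirical formula is BH3

BH3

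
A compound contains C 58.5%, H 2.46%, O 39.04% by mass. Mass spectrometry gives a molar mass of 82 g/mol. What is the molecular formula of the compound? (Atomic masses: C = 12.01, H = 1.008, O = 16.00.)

C4H2O2

Assume 100 g: 58.5 g C, 2.46 g H, 39.04 g O.
Moles — C: 58.5 / 12.01 = 4.871 mol; H: 2.46 / 1.008 = 2.44 mol; O: 39.04 / 16.00 = 2.44 mol
Ratios (÷ 2.44): C 1.996, H 1.000, O 1.000
≈ 2:1:1 → C2HO
Empirical-formula mass = 41.03 g/mol
n = 82 / 41.03 = 2.00 ≈ 2
Molecular formula = (C2HO)×2 = C4H2O2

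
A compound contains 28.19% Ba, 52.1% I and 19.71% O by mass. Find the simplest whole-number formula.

BaI2O6

Assume 100 g: 28.19 g Ba, 52.1 g I, 19.71 g O.
n(Ba) = 28.19/137.33 = 0.2053, n(I) = 52.1/126.90 = 0.4106, n(O) = 19.71/16.00 = 1.232
Ratios (÷ 0.2053): Ba 1.000, I 2.000, O 6.001
→ BaI2O6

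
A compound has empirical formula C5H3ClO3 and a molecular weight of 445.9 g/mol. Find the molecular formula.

Empirical-formula mass = 146.52 g/mol
n = 445.9 / 146.52 = 3.04 ≈ 3
Molecular formula = (C5H3ClO3)3 = C15H9Cl3O9

C15H9Cl3O9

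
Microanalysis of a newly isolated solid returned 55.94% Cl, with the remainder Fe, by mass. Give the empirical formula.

Assume 100 g: 55.94 g Cl, 44.06 g Fe.
n(Cl) = 55.94/35.45 = 1.578, n(Fe) = 44.06/55.85 = 0.7889
Divide by the smallest (0.7889 mol Fe): Cl 2.000, Fe 1.000
→ Cl2Fe

Cl2Fe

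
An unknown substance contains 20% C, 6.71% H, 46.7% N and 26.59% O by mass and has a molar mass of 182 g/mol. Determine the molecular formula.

C3H12N6O3

Assume 100 g: 20 g C, 6.71 g H, 46.7 g N, 26.59 g O.
Moles — C: 20 / 12.01 = 1.665 mol; H: 6.71 / 1.008 = 6.657 mol; N: 46.7 / 14.01 = 3.333 mol; O: 26.59 / 16.00 = 1.662 mol
Ratios (÷ 1.662): C 1.002, H 4.006, N 2.006, O 1.000
≈ 1:4:2:1 → CH4N2O
Empirical-formula mass = 60.06 g/mol
n = 182 / 60.06 = 3.03 ≈ 3
Molecular formula = (CH4N2O)×3 = C3H12N6O3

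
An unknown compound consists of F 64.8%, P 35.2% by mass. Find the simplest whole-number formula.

Assume 100 g: 64.8 g F, 35.2 g P.
F: 64.8 g ÷ 19.00 g/mol = 3.411 mol
P: 35.2 g ÷ 30.97 g/mol = 1.137 mol
Ratios (÷ 1.137): F 3.001, P 1.000
Ratio ≈ 3:1, so the empirical formula is F3P

F3P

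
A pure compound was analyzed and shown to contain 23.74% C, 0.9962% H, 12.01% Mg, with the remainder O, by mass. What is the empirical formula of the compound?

C4H2MgO8

Assume 100 g: 23.74 g C, 0.9962 g H, 12.01 g Mg, 63.254 g O.
C: 23.74 g ÷ 12.01 g/mol = 1.977 mol
H: 0.9962 g ÷ 1.008 g/mol = 0.9883 mol
Mg: 12.01 g ÷ 24.31 g/mol = 0.494 mol
O: 63.254 g ÷ 16.00 g/mol = 3.953 mol
Smallest is Mg at 0.494 mol; normalising gives C 4.001, H 2.000, Mg 1.000, O 8.002
≈ 4:2:1:8 → C4H2MgO8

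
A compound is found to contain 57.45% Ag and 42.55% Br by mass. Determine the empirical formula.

Assume 100 g: 57.45 g Ag, 42.55 g Br.
Ag: 57.45 g ÷ 107.87 g/mol = 0.5326 mol
Br: 42.55 g ÷ 79.90 g/mol = 0.5325 mol
Divide by the smallest (0.5325 mol Br): Ag 1.000, Br 1.000
≈ 1:1 → AgBr

AgBr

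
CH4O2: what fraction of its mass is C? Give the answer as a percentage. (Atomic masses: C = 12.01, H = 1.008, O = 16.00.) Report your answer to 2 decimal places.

25.00%

Molar mass = 1(12.01) + 4(1.008) + 2(16.00) = 48.042 g/mol
Mass of C per mole = 1 × 12.01 = 12.010 g
% C = 12.010 / 48.042 × 100 = 25.00%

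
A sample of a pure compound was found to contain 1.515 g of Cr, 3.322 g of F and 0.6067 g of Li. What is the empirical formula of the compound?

CrF6Li3

Moles — Cr: 1.515 / 52.00 = 0.02913 mol; F: 3.322 / 19.00 = 0.1748 mol; Li: 0.6067 / 6.94 = 0.08742 mol
Smallest is Cr at 0.02913 mol; normalising gives Cr 1.000, F 6.001, Li 3.001
→ CrF6Li3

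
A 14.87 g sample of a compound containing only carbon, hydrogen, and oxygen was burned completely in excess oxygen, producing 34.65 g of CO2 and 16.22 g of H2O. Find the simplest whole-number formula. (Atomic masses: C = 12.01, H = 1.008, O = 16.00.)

mol C = 34.65 / 44.01 = 0.7873; mass C = 0.7873 × 12.01 = 9.456 g
mol H = 2 × (16.22 / 18.02) = 1.800; mass H = 1.800 × 1.008 = 1.815 g
mass O = 14.87 − (11.27) = 3.600 g → mol O = 0.2250
Ratios (÷ 0.225): C 3.500, H 8.002, O 1.000
×2: C 7.00, H 16.00, O 2.00 → C7H16O2

C7H16O2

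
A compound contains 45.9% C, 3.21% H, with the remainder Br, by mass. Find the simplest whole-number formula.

C6H5Br

Assume 100 g: 45.9 g C, 3.21 g H, 50.89 g Br.
C: 45.9 g ÷ 12.01 g/mol = 3.822 mol
H: 3.21 g ÷ 1.008 g/mol = 3.185 mol
Br: 50.89 g ÷ 79.90 g/mol = 0.6369 mol
Smallest is Br at 0.6369 mol; normalising gives C 6.000, H 5.000, Br 1.000
Ratio ≈ 6:5:1, so the empirical formula is C6H5Br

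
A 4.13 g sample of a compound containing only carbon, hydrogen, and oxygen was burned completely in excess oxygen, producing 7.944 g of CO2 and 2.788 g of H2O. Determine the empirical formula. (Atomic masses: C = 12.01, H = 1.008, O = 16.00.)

C7H12O4

mol C = 7.944 / 44.01 = 0.1805; mass C = 0.1805 × 12.01 = 2.168 g
mol H = 2 × (2.788 / 18.02) = 0.3094; mass H = 0.3094 × 1.008 = 0.3119 g
mass O = 4.13 − (2.480) = 1.650 g → mol O = 0.1031
Smallest is O at 0.1031 mol; normalising gives C 1.750, H 3.000, O 1.000
Scaling by 4: C 7.00, H 12.00, O 4.00 → C7H12O4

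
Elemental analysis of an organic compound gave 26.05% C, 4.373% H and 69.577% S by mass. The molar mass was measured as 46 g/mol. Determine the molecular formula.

Assume 100 g: 26.05 g C, 4.373 g H, 69.577 g S.
Moles — C: 26.05 / 12.01 = 2.169 mol; H: 4.373 / 1.008 = 4.338 mol; S: 69.577 / 32.07 = 2.17 mol
Smallest is C at 2.169 mol; normalising gives C 1.000, H 2.000, S 1.000
≈ 1:2:1 → CH2S
Empirical-formula mass = 46.10 g/mol
n = 46 / 46.10 = 1.00 ≈ 1
Molecular formula = empirical formula = CH2S

CH2S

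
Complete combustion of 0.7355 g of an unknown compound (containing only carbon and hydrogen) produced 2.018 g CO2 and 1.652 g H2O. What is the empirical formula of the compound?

CH4

mol C = 2.018 / 44.01 = 0.04585; mass C = 0.04585 × 12.01 = 0.5507 g
mol H = 2 × (1.652 / 18.02) = 0.1834; mass H = 0.1834 × 1.008 = 0.1848 g
Smallest is C at 0.04585 mol; normalising gives C 1.000, H 3.999
≈ 1:4 → CH4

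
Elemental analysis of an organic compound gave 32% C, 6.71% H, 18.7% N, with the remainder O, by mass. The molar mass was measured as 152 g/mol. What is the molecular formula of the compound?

C4H10N2O4

Assume 100 g: 32 g C, 6.71 g H, 18.7 g N, 42.59 g O.
Moles — C: 32 / 12.01 = 2.664 mol; H: 6.71 / 1.008 = 6.657 mol; N: 18.7 / 14.01 = 1.335 mol; O: 42.59 / 16.00 = 2.662 mol
Smallest is N at 1.335 mol; normalising gives C 1.996, H 4.987, N 1.000, O 1.994
→ C2H5NO2
Empirical-formula mass = 75.07 g/mol
n = 152 / 75.07 = 2.02 ≈ 2
Molecular formula = (C2H5NO2)×2 = C4H10N2O4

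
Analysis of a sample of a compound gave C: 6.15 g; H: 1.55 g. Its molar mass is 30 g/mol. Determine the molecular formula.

C: 6.15 g ÷ 12.01 g/mol = 0.5121 mol
H: 1.55 g ÷ 1.008 g/mol = 1.538 mol
Smallest is C at 0.5121 mol; normalising gives C 1.000, H 3.003
→ CH3
Empirical-formula mass = 15.03 g/mol
n = 30 / 15.03 = 2.00 ≈ 2
Molecular formula = (CH3)×2 = C2H6

C2H6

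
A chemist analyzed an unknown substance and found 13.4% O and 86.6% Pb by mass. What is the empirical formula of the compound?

Assume 100 g: 13.4 g O, 86.6 g Pb.
n(O) = 13.4/16.00 = 0.8375, n(Pb) = 86.6/207.2 = 0.418
Divide by the smallest (0.418 mol Pb): O 2.004, Pb 1.000
Ratio ≈ 2:1, so the empirical formula is O2Pb

O2Pb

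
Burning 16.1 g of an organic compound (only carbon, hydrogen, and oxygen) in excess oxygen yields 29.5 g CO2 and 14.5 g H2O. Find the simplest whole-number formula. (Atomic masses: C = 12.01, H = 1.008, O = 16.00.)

C5H12O3

mol C = 29.5 / 44.01 = 0.6703; mass C = 0.6703 × 12.01 = 8.050 g
mol H = 2 × (14.5 / 18.02) = 1.609; mass H = 1.609 × 1.008 = 1.622 g
mass O = 16.1 − (9.673) = 6.427 g → mol O = 0.4017
Smallest is O at 0.4017 mol; normalising gives C 1.669, H 4.006, O 1.000
×3: C 5.01, H 12.02, O 3.00 → C5H12O3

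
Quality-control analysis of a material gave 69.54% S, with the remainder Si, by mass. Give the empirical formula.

Assume 100 g: 69.54 g S, 30.46 g Si.
Moles — S: 69.54 / 32.07 = 2.168 mol; Si: 30.46 / 28.09 = 1.084 mol
Ratios (÷ 1.084): S 2.000, Si 1.000
Ratio ≈ 2:1, so the empirical formula is S2Si

S2Si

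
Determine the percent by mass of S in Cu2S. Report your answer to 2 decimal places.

20.15%

Molar mass = 2(63.55) + 1(32.07) = 159.170 g/mol
Mass of S per mole = 1 × 32.07 = 32.070 g
% S = 32.070 / 159.170 × 100 = 20.15%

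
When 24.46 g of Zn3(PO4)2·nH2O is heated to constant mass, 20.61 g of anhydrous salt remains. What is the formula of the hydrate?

Mass of water lost = 24.46 − 20.61 = 3.85 g → 3.85 / 18.02 = 0.2137 mol H2O
Molar mass of Zn3(PO4)2 = 386.08 g/mol → mol Zn3(PO4)2 = 20.61 / 386.08 = 0.05338
n = 0.2137 / 0.05338 = 4.00 ≈ 4 → Zn3(PO4)2·4H2O

Zn3(PO4)2·4H2O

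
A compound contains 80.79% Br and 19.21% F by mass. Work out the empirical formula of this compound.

BrF

Assume 100 g: 80.79 g Br, 19.21 g F.
Moles — Br: 80.79 / 79.90 = 1.011 mol; F: 19.21 / 19.00 = 1.011 mol
Smallest is F at 1.011 mol; normalising gives Br 1.000, F 1.000
Ratio ≈ 1:1, so the empirical formula is BrF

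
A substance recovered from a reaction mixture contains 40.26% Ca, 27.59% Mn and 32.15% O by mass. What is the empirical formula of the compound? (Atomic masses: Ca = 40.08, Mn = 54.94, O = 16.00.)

Assume 100 g: 40.26 g Ca, 27.59 g Mn, 32.15 g O.
n(Ca) = 40.26/40.08 = 1.004, n(Mn) = 27.59/54.94 = 0.5022, n(O) = 32.15/16.00 = 2.009
Ratios (÷ 0.5022): Ca 2.000, Mn 1.000, O 4.001
≈ 2:1:4 → Ca2MnO4

Ca2MnO4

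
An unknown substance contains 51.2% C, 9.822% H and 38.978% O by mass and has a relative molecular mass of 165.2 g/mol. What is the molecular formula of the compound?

C7H16O4

Assume 100 g: 51.2 g C, 9.822 g H, 38.978 g O.
Moles — C: 51.2 / 12.01 = 4.263 mol; H: 9.822 / 1.008 = 9.744 mol; O: 38.978 / 16.00 = 2.436 mol
Smallest is O at 2.436 mol; normalising gives C 1.750, H 4.000, O 1.000
Multiply by 4: C 7.00, H 16.00, O 4.00 → C7H16O4
Empirical-formula mass = 164.20 g/mol
n = 165.2 / 164.20 = 1.01 ≈ 1
Molecular formula = empirical formula = C7H16O4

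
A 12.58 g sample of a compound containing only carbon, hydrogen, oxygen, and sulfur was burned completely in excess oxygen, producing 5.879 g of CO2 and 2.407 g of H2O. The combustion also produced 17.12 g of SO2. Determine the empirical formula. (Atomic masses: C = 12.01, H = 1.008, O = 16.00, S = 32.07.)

mol C = 5.879 / 44.01 = 0.1336; mass C = 0.1336 × 12.01 = 1.604 g
mol H = 2 × (2.407 / 18.02) = 0.2671; mass H = 0.2671 × 1.008 = 0.2693 g
mol S = 17.12 / 64.07 = 0.2672; mass S = 8.569 g
mass O = 12.58 − (10.44) = 2.137 g → mol O = 0.1336
Divide by the smallest (0.1336 mol O): C 1.000, H 2.000, O 1.000, S 2.001
→ CH2OS2

CH2OS2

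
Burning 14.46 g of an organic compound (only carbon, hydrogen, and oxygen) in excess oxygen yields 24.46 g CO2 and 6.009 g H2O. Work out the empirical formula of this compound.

mol C = 24.46 / 44.01 = 0.5558; mass C = 0.5558 × 12.01 = 6.675 g
mol H = 2 × (6.009 / 18.02) = 0.6669; mass H = 0.6669 × 1.008 = 0.6723 g
mass O = 14.46 − (7.347) = 7.113 g → mol O = 0.4445
Divide by the smallest (0.4445 mol O): C 1.250, H 1.500, O 1.000
Scaling by 4: C 5.00, H 6.00, O 4.00 → C5H6O4

C5H6O4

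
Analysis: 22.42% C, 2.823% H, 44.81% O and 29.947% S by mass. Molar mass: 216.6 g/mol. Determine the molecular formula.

Assume 100 g: 22.42 g C, 2.823 g H, 44.81 g O, 29.947 g S.
n(C) = 22.42/12.01 = 1.867, n(H) = 2.823/1.008 = 2.801, n(O) = 44.81/16.00 = 2.801, n(S) = 29.947/32.07 = 0.9338
Smallest is S at 0.9338 mol; normalising gives C 1.999, H 2.999, O 2.999, S 1.000
≈ 2:3:3:1 → C2H3O3S
Empirical-formula mass = 107.11 g/mol
n = 216.6 / 107.11 = 2.02 ≈ 2
Molecular formula = (C2H3O3S)×2 = C4H6O6S2

C4H6O6S2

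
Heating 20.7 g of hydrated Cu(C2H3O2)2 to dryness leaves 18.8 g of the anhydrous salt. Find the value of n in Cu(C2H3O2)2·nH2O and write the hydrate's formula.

Mass of water lost = 20.7 − 18.8 = 1.9 g → 1.9 / 18.02 = 0.1054 mol H2O
Molar mass of Cu(C2H3O2)2 = 181.64 g/mol → mol Cu(C2H3O2)2 = 18.8 / 181.64 = 0.1035
n = 0.1054 / 0.1035 = 1.02 ≈ 1 → Cu(C2H3O2)2·H2O

Cu(C2H3O2)2·H2O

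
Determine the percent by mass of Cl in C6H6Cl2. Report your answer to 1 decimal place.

47.6%

Molar mass = 6(12.01) + 6(1.008) + 2(35.45) = 149.008 g/mol
Mass of Cl per mole = 2 × 35.45 = 70.900 g
% Cl = 70.900 / 149.008 × 100 = 47.6%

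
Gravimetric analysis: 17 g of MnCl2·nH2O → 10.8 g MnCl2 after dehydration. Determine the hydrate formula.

Mass of water lost = 17 − 10.8 = 6.2 g → 6.2 / 18.02 = 0.3441 mol H2O
Molar mass of MnCl2 = 125.84 g/mol → mol MnCl2 = 10.8 / 125.84 = 0.08582
n = 0.3441 / 0.08582 = 4.01 ≈ 4 → MnCl2·4H2O

MnCl2·4H2O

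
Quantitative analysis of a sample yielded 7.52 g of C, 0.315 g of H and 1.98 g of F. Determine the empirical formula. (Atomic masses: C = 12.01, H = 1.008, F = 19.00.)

C6H3F

n(C) = 7.52/12.01 = 0.6261, n(H) = 0.315/1.008 = 0.3125, n(F) = 1.98/19.00 = 0.1042
Smallest is F at 0.1042 mol; normalising gives C 6.008, H 2.999, F 1.000
→ C6H3F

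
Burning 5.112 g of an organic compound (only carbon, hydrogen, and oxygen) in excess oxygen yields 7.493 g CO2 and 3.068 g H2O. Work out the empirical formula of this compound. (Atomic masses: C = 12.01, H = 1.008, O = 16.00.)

mol C = 7.493 / 44.01 = 0.1703; mass C = 0.1703 × 12.01 = 2.045 g
mol H = 2 × (3.068 / 18.02) = 0.3405; mass H = 0.3405 × 1.008 = 0.3432 g
mass O = 5.112 − (2.388) = 2.724 g → mol O = 0.1702
Divide by the smallest (0.1702 mol O): C 1.000, H 2.000, O 1.000
≈ 1:2:1 → CH2O

CH2O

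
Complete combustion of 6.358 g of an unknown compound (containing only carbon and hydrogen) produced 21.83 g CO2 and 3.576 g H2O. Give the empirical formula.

C5H4

mol C = 21.83 / 44.01 = 0.4960; mass C = 0.4960 × 12.01 = 5.957 g
mol H = 2 × (3.576 / 18.02) = 0.3969; mass H = 0.3969 × 1.008 = 0.4001 g
Divide by the smallest (0.3969 mol H): C 1.250, H 1.000
Scaling by 4: C 5.00, H 4.00 → C5H4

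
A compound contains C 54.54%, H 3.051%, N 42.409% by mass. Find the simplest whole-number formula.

C3H2N2

Assume 100 g: 54.54 g C, 3.051 g H, 42.409 g N.
n(C) = 54.54/12.01 = 4.541, n(H) = 3.051/1.008 = 3.027, n(N) = 42.409/14.01 = 3.027
Divide by the smallest (3.027 mol H): C 1.500, H 1.000, N 1.000
Scaling by 2: C 3.00, H 2.00, N 2.00 → C3H2N2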